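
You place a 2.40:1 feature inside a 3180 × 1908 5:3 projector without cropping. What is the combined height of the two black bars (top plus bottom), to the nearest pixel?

583 px

Since 2.400 > 1.667, the feature is width-limited.
The feature is 3180 / 2.400 ≈ 1325.00 px tall.
Black = 1908 − 1325.00 = 583.00 px.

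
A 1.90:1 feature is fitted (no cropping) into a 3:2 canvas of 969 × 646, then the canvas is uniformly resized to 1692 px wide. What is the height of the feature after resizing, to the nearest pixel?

In the 969×646 frame the feature fills the width: height = 969 / 1.900 ≈ 510.00 px.
Scaling 969 → 1692 is ×1.7461, so the height becomes 510.00 × 1.7461 ≈ 890.53 px.

891 px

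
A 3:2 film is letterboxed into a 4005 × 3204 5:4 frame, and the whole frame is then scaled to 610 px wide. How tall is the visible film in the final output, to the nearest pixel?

407 px

At 4005×3204 the film is width-limited, so height = 4005 × 2/3 ≈ 2670.00 px.
Scaling 4005 → 610 is ×0.1523, so the height becomes 2670.00 × 0.1523 ≈ 406.67 px.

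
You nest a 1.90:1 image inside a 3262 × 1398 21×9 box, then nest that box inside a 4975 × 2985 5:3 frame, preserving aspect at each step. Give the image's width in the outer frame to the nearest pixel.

1.90:1 in 3262×1398: fills the height, so the image is 2656.20 × 1398.00.
The 21×9 canvas is width-limited in 4975×2985, giving 4975.00 × 2132.14; scale factor 1.5251.
Applying the same ×1.5251: 2656.20 → 4051.07.

4051 px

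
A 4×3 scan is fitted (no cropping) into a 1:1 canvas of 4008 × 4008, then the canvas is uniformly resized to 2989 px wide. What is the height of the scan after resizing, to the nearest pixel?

Fitted into 4008×4008, the scan spans the width; its height is 4008 × 3/4 ≈ 3006.00 px.
Scaling 4008 → 2989 is ×0.7458, so the height becomes 3006.00 × 0.7458 ≈ 2241.75 px.

2242 px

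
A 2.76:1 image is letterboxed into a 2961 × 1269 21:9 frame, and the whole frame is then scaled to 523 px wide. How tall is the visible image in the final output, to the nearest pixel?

At 2961×1269 the image is width-limited, so height = 2961 / 2.760 ≈ 1072.83 px.
The frame scales by 523/2961 = 0.1766; 1072.83 × 0.1766 ≈ 189.49 px.

189 px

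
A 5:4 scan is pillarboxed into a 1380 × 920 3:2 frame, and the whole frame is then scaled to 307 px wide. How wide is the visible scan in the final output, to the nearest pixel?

At 1380×920 the scan is height-limited, so width = 920 × 5/4 ≈ 1150.00 px.
The frame scales by 307/1380 = 0.2225; 1150.00 × 0.2225 ≈ 255.83 px.

256 px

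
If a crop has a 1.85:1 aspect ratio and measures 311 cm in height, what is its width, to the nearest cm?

575 cm

311 × 1.850 = 575.35.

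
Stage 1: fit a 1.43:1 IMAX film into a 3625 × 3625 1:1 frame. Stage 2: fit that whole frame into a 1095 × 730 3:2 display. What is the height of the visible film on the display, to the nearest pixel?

510 px

Inside the 3625×3625 canvas the film is width-limited at 3625.00 × 2534.97.
The 1:1 canvas is height-limited in 1095×730, giving 730.00 × 730.00; scale factor 0.2014.
So the film's height is 2534.97 × 0.2014 ≈ 510.49.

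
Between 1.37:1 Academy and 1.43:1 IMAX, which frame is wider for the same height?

1.43:1 IMAX

1.37 and 1.43; 1.43 > 1.37.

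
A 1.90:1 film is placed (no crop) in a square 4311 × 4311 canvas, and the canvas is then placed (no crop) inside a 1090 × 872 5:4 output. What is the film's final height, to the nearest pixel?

First fit — 1.90:1 into 4311×4311 spans the width: 4311.00 × 2268.95.
The square canvas is height-limited in 1090×872, giving 872.00 × 872.00; scale factor 0.2023.
So the film's height is 2268.95 × 0.2023 ≈ 458.95.

459 px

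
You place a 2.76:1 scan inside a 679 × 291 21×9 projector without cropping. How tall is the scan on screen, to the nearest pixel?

246 px

Since 2.760 > 2.333, the scan is width-limited.
The scan is 679 / 2.760 ≈ 246.01 px tall.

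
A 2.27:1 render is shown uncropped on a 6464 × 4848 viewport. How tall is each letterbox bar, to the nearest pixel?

1000 px

Since 2.270 > 1.333, the render is width-limited.
Content height = 6464 / 2.270 ≈ 2847.58 px.
4848 − 2847.58 = 2000.42 px of bars (1000.21 each).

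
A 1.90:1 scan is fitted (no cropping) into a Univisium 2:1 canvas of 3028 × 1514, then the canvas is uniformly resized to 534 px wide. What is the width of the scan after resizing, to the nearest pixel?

At 3028×1514 the scan is height-limited, so width = 1514 × 1.900 ≈ 2876.60 px.
The frame scales by 534/3028 = 0.1764; 2876.60 × 0.1764 ≈ 507.30 px.

507 px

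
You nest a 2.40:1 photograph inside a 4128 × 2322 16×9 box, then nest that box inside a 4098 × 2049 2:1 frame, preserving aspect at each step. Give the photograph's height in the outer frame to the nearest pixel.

1518 px

First fit — 2.40:1 into 4128×2322 spans the width: 4128.00 × 1720.00.
16×9 in 4098×2049: fills the height, so the intermediate becomes 3642.67 × 2049.00 — a scale of ×0.8824.
The photograph scales with it: height 1720.00 × 0.8824 ≈ 1517.78.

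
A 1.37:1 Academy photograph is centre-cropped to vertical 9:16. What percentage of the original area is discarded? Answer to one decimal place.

Going from 1.37:1 Academy to vertical 9:16 means cutting width while keeping height.
(0.562)/(1.370) ≈ 0.411 of the area survives, leaving 58.94% discarded.

58.9%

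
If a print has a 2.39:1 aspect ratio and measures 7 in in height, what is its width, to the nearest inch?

7 × 2.390 = 16.73.

17 in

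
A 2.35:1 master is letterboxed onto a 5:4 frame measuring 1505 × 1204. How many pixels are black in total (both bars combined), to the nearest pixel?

848180 pixels

Since 2.350 > 1.250, the master is width-limited.
That makes the image 640.4255 px tall (1505 / 2.350).
1204 − 640.4255 = 563.5745 px of bars.
That's 563.5745 × 1505 ≈ 848180 black pixels.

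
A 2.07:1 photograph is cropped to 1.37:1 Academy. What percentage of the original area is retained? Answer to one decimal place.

66.2%

The height stays; only width is cut (since 1.37:1 Academy is narrower than 2.07:1).
Area ratio = (1.370)/(2.070) = 66.18% retained.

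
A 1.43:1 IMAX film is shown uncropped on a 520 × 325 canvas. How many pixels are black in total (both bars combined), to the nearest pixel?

17956 pixels

1.43:1 IMAX (1.430) < 16×10 (1.600), so the film fills the height.
The film is 325 × 1.430 ≈ 464.7500 px wide.
Black = 520 − 464.7500 = 55.2500 px.
Bar area = 55.2500 × 325 ≈ 17956 px.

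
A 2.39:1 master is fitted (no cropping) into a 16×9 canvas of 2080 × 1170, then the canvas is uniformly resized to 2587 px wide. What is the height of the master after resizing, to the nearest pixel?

1082 px

Fitted into 2080×1170, the master spans the width; its height is 2080 / 2.390 ≈ 870.29 px.
Resizing to 2587 px wide multiplies everything by 1.2437: 870.29 → 1082.43 px.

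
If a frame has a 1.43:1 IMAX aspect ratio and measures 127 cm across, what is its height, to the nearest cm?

At 1.43:1 IMAX, 127 / 1.430 ≈ 88.81.

89 cm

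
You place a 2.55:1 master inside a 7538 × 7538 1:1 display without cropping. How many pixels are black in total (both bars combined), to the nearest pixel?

34538525 pixels

2.55:1 (2.550) > 1:1 (1.000), so the master fills the width.
The master is 7538 / 2.550 ≈ 2956.0784 px tall.
Black = 7538 − 2956.0784 = 4581.9216 px.
That's 4581.9216 × 7538 ≈ 34538525 black pixels.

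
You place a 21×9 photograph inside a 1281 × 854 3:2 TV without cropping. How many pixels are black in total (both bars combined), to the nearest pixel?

390705 pixels

21×9 (2.333) > 3:2 (1.500), so the photograph fills the width.
Content height = 1281 × 9/21 ≈ 549.0000 px.
Black = 854 − 549.0000 = 305.0000 px.
That's 305.0000 × 1281 ≈ 390705 black pixels.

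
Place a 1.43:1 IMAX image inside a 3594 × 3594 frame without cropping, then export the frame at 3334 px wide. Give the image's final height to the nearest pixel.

In the 3594×3594 frame the image fills the width: height = 3594 / 1.430 ≈ 2513.29 px.
Resizing to 3334 px wide multiplies everything by 0.9277: 2513.29 → 2331.47 px.

2331 px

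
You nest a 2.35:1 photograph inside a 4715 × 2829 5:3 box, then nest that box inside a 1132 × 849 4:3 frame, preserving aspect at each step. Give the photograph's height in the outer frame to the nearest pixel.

2.35:1 in 4715×2829: fills the width, so the photograph is 4715.00 × 2006.38.
The 5:3 canvas is width-limited in 1132×849, giving 1132.00 × 679.20; scale factor 0.2401.
So the photograph's height is 2006.38 × 0.2401 ≈ 481.70.

482 px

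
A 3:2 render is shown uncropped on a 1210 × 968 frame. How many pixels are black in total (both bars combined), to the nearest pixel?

195213 pixels

3:2 is wider than 5:4, so it spans the full width.
The render is 1210 × 2/3 ≈ 806.6667 px tall.
Black = 968 − 806.6667 = 161.3333 px.
Across the 1210-px span: 161.3333 × 1210 ≈ 195213 px.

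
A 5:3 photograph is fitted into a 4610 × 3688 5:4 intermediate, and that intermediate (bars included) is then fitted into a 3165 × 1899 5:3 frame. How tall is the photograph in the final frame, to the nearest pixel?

Inside the 4610×3688 canvas the photograph is width-limited at 4610.00 × 2766.00.
Second fit — the 5:4 canvas into 3165×1899 spans the height: 2373.75 × 1899.00 (×0.5149 from 4610×3688).
So the photograph's height is 2766.00 × 0.5149 ≈ 1424.25.

1424 px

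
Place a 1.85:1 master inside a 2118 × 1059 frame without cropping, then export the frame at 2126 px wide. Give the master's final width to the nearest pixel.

Fitted into 2118×1059, the master spans the height; its width is 1059 × 1.850 ≈ 1959.15 px.
Scaling 2118 → 2126 is ×1.0038, so the width becomes 1959.15 × 1.0038 ≈ 1966.55 px.

1967 px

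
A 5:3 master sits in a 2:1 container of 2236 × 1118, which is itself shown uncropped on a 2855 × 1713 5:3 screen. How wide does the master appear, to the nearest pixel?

2379 px

Inside the 2236×1118 canvas the master is height-limited at 1863.33 × 1118.00.
Second fit — the 2:1 canvas into 2855×1713 spans the width: 2855.00 × 1427.50 (×1.2768 from 2236×1118).
The master scales with it: width 1863.33 × 1.2768 ≈ 2379.17.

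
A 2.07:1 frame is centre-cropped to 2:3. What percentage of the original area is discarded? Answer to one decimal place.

The height stays; only width is cut (since 2:3 is narrower than 2.07:1).
Fraction kept = (0.667)/(2.070) ≈ 32.21%, so 67.79% is lost.

67.8%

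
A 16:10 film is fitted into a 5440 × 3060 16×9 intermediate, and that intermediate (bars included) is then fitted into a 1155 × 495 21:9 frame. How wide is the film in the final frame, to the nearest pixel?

16:10 in 5440×3060: fills the height, so the film is 4896.00 × 3060.00.
16×9 in 1155×495: fills the height, so the intermediate becomes 880.00 × 495.00 — a scale of ×0.1618.
The film scales with it: width 4896.00 × 0.1618 ≈ 792.00.

792 px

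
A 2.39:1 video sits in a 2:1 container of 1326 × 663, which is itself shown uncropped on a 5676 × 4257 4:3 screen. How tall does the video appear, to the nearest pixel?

2375 px

Inside the 1326×663 canvas the video is width-limited at 1326.00 × 554.81.
Second fit — the 2:1 canvas into 5676×4257 spans the width: 5676.00 × 2838.00 (×4.2805 from 1326×663).
So the video's height is 554.81 × 4.2805 ≈ 2374.90.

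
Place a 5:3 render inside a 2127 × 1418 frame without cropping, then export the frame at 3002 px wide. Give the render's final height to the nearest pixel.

1801 px

At 2127×1418 the render is width-limited, so height = 2127 × 3/5 ≈ 1276.20 px.
Scaling 2127 → 3002 is ×1.4114, so the height becomes 1276.20 × 1.4114 ≈ 1801.20 px.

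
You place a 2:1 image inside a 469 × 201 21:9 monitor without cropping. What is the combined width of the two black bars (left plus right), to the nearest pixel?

Since 2.000 < 2.333, the image is height-limited.
That makes the image 402.00 px wide (201 × 2/1).
Leftover width: 469 − 402.00 = 67.00 px.

67 px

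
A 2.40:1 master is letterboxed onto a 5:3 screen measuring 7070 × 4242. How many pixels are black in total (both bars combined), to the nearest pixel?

9163898 pixels

2.40:1 (2.400) > 5:3 (1.667), so the master fills the width.
The master is 7070 / 2.400 ≈ 2945.8333 px tall.
Black = 4242 − 2945.8333 = 1296.1667 px.
Bar area = 1296.1667 × 7070 ≈ 9163898 px.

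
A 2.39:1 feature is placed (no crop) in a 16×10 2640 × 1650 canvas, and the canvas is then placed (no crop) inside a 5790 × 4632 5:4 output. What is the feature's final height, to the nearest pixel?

Inside the 2640×1650 canvas the feature is width-limited at 2640.00 × 1104.60.
16×10 in 5790×4632: fills the width, so the intermediate becomes 5790.00 × 3618.75 — a scale of ×2.1932.
So the feature's height is 1104.60 × 2.1932 ≈ 2422.59.

2423 px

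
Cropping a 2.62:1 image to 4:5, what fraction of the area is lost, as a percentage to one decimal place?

The height stays; only width is cut (since 4:5 is narrower than 2.62:1).
(0.800)/(2.620) ≈ 0.305 of the area survives, leaving 69.47% discarded.

69.5%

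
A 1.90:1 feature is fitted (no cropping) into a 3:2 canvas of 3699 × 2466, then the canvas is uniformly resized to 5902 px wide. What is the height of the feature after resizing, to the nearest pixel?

3106 px

Fitted into 3699×2466, the feature spans the width; its height is 3699 / 1.900 ≈ 1946.84 px.
Scaling 3699 → 5902 is ×1.5956, so the height becomes 1946.84 × 1.5956 ≈ 3106.32 px.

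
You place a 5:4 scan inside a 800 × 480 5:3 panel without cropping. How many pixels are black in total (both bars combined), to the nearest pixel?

96000 pixels

5:4 (1.250) < 5:3 (1.667), so the scan fills the height.
Content width = 480 × 5/4 ≈ 600.0000 px.
Leftover width: 800 − 600.0000 = 200.0000 px.
Bar area = 200.0000 × 480 ≈ 96000 px.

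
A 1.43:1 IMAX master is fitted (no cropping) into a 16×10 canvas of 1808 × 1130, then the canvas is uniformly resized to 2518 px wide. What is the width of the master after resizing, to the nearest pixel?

At 1808×1130 the master is height-limited, so width = 1130 × 1.430 ≈ 1615.90 px.
Scaling 1808 → 2518 is ×1.3927, so the width becomes 1615.90 × 1.3927 ≈ 2250.46 px.

2250 px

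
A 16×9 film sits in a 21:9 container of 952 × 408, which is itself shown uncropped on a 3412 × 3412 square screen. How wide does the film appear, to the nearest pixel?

2600 px

16×9 in 952×408: fills the height, so the film is 725.33 × 408.00.
Second fit — the 21:9 canvas into 3412×3412 spans the width: 3412.00 × 1462.29 (×3.5840 from 952×408).
Applying the same ×3.5840: 725.33 → 2599.62.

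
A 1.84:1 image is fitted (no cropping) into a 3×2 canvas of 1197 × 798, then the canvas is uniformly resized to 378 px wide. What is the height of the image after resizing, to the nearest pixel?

205 px

At 1197×798 the image is width-limited, so height = 1197 / 1.840 ≈ 650.54 px.
Scaling 1197 → 378 is ×0.3158, so the height becomes 650.54 × 0.3158 ≈ 205.43 px.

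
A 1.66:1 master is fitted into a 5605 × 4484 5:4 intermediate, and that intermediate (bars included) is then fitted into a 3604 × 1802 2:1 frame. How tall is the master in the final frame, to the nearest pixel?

1357 px

Inside the 5605×4484 canvas the master is width-limited at 5605.00 × 3376.51.
The 5:4 canvas is height-limited in 3604×1802, giving 2252.50 × 1802.00; scale factor 0.4019.
Applying the same ×0.4019: 3376.51 → 1356.93.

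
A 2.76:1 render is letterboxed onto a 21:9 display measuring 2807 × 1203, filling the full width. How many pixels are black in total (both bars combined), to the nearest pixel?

522021 pixels

That makes the image 1017.0290 px tall (2807 / 2.760).
Leftover height: 1203 − 1017.0290 = 185.9710 px.
Bar area = 185.9710 × 2807 ≈ 522021 px.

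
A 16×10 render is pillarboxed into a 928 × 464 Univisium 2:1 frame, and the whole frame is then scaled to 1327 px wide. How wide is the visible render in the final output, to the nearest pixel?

In the 928×464 frame the render fills the height: width = 464 × 16/10 ≈ 742.40 px.
Resizing to 1327 px wide multiplies everything by 1.4300: 742.40 → 1061.60 px.

1062 px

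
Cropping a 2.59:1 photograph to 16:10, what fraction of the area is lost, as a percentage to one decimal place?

Going from 2.59:1 to 16:10 means cutting width while keeping height.
Fraction kept = (1.600)/(2.590) ≈ 61.78%, so 38.22% is lost.

38.2%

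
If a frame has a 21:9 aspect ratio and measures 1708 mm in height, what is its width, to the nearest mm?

3985 mm

At 21:9, 1708·21/9 ≈ 3985.33.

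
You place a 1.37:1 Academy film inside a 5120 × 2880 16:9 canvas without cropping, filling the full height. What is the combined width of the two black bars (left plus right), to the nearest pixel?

That makes the image 3945.60 px wide (2880 × 1.370).
Black = 5120 − 3945.60 = 1174.40 px.

1174 px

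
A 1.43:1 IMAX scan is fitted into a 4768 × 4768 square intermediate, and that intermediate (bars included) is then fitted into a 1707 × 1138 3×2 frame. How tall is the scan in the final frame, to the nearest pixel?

Inside the 4768×4768 canvas the scan is width-limited at 4768.00 × 3334.27.
Second fit — the square canvas into 1707×1138 spans the height: 1138.00 × 1138.00 (×0.2387 from 4768×4768).
So the scan's height is 3334.27 × 0.2387 ≈ 795.80.

796 px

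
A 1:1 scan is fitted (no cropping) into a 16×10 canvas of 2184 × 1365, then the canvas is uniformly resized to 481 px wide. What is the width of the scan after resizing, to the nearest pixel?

301 px

Fitted into 2184×1365, the scan spans the height; its width is 1365 × 1/1 ≈ 1365.00 px.
Scaling 2184 → 481 is ×0.2202, so the width becomes 1365.00 × 0.2202 ≈ 300.62 px.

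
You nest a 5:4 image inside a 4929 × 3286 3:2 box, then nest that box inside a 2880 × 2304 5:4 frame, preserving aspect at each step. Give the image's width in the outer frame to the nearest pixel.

2400 px

5:4 in 4929×3286: fills the height, so the image is 4107.50 × 3286.00.
3:2 in 2880×2304: fills the width, so the intermediate becomes 2880.00 × 1920.00 — a scale of ×0.5843.
So the image's width is 4107.50 × 0.5843 ≈ 2400.00.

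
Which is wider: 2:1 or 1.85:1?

2:1

2 and 1.85; 2 > 1.85.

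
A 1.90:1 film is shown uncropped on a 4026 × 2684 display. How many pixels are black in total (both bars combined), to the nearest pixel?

1.90:1 (1.900) > 3:2 (1.500), so the film fills the width.
The film is 4026 / 1.900 ≈ 2118.9474 px tall.
Black = 2684 − 2118.9474 = 565.0526 px.
Across the 4026-px span: 565.0526 × 4026 ≈ 2274902 px.

2274902 pixels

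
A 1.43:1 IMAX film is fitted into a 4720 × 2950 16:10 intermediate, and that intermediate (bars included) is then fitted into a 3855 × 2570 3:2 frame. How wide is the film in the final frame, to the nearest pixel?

3445 px

First fit — 1.43:1 IMAX into 4720×2950 spans the height: 4218.50 × 2950.00.
The 16:10 canvas is width-limited in 3855×2570, giving 3855.00 × 2409.38; scale factor 0.8167.
Applying the same ×0.8167: 4218.50 → 3445.41.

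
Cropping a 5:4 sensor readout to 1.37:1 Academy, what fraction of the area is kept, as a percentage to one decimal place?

91.2%

The width stays; only height is cut (since 1.37:1 Academy is wider than 5:4).
Area ratio = (1.250)/(1.370) = 91.24% retained.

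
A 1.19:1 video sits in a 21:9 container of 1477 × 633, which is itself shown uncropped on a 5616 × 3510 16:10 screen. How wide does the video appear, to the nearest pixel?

1.19:1 in 1477×633: fills the height, so the video is 753.27 × 633.00.
Second fit — the 21:9 canvas into 5616×3510 spans the width: 5616.00 × 2406.86 (×3.8023 from 1477×633).
Applying the same ×3.8023: 753.27 → 2864.16.

2864 px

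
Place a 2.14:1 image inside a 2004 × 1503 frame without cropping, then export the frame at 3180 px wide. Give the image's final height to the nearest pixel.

At 2004×1503 the image is width-limited, so height = 2004 / 2.140 ≈ 936.45 px.
Scaling 2004 → 3180 is ×1.5868, so the height becomes 936.45 × 1.5868 ≈ 1485.98 px.

1486 px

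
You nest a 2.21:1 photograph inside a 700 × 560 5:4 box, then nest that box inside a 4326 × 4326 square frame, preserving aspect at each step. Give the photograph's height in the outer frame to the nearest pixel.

2.21:1 in 700×560: fills the width, so the photograph is 700.00 × 316.74.
5:4 in 4326×4326: fills the width, so the intermediate becomes 4326.00 × 3460.80 — a scale of ×6.1800.
Applying the same ×6.1800: 316.74 → 1957.47.

1957 px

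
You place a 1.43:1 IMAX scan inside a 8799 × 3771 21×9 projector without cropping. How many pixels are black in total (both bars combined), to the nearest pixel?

Since 1.430 < 2.333, the scan is height-limited.
The scan is 3771 × 1.430 ≈ 5392.5300 px wide.
Leftover width: 8799 − 5392.5300 = 3406.4700 px.
That's 3406.4700 × 3771 ≈ 12845798 black pixels.

12845798 pixels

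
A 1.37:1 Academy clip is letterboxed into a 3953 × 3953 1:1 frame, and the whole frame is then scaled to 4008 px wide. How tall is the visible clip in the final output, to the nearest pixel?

In the 3953×3953 frame the clip fills the width: height = 3953 / 1.370 ≈ 2885.40 px.
Resizing to 4008 px wide multiplies everything by 1.0139: 2885.40 → 2925.55 px.

2926 px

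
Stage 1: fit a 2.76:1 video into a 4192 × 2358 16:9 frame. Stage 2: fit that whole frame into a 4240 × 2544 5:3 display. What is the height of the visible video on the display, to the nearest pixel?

1536 px

2.76:1 in 4192×2358: fills the width, so the video is 4192.00 × 1518.84.
Second fit — the 16:9 canvas into 4240×2544 spans the width: 4240.00 × 2385.00 (×1.0115 from 4192×2358).
Applying the same ×1.0115: 1518.84 → 1536.23.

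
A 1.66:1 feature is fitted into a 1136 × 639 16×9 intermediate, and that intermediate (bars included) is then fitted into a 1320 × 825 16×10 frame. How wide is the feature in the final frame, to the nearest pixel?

1233 px

First fit — 1.66:1 into 1136×639 spans the height: 1060.74 × 639.00.
16×9 in 1320×825: fills the width, so the intermediate becomes 1320.00 × 742.50 — a scale of ×1.1620.
So the feature's width is 1060.74 × 1.1620 ≈ 1232.55.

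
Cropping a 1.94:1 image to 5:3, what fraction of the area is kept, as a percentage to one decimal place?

85.9%

The height stays; only width is cut (since 5:3 is narrower than 1.94:1).
(1.667)/(1.940) ≈ 0.859 of the area survives.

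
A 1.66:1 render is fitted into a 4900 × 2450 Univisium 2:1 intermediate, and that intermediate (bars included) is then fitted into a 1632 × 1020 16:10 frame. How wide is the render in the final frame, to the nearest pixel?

First fit — 1.66:1 into 4900×2450 spans the height: 4067.00 × 2450.00.
Univisium 2:1 in 1632×1020: fills the width, so the intermediate becomes 1632.00 × 816.00 — a scale of ×0.3331.
So the render's width is 4067.00 × 0.3331 ≈ 1354.56.

1355 px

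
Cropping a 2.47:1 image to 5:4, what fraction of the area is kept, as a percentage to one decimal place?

5:4 is narrower than 2.47:1, so the crop keeps the full height and trims the width.
(1.250)/(2.470) ≈ 0.506 of the area survives.

50.6%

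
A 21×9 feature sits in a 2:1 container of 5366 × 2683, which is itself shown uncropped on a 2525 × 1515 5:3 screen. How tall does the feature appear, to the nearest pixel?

Inside the 5366×2683 canvas the feature is width-limited at 5366.00 × 2299.71.
The 2:1 canvas is width-limited in 2525×1515, giving 2525.00 × 1262.50; scale factor 0.4706.
So the feature's height is 2299.71 × 0.4706 ≈ 1082.14.

1082 px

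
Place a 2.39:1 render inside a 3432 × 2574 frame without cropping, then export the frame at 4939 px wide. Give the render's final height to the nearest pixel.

At 3432×2574 the render is width-limited, so height = 3432 / 2.390 ≈ 1435.98 px.
Scaling 3432 → 4939 is ×1.4391, so the height becomes 1435.98 × 1.4391 ≈ 2066.53 px.

2067 px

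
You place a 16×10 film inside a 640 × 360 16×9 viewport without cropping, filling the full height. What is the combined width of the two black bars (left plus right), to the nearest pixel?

64 px

That makes the image 576.00 px wide (360 × 16/10).
Leftover width: 640 − 576.00 = 64.00 px.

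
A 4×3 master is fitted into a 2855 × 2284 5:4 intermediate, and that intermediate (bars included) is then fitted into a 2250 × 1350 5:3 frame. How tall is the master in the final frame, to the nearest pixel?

First fit — 4×3 into 2855×2284 spans the width: 2855.00 × 2141.25.
Second fit — the 5:4 canvas into 2250×1350 spans the height: 1687.50 × 1350.00 (×0.5911 from 2855×2284).
The master scales with it: height 2141.25 × 0.5911 ≈ 1265.62.

1266 px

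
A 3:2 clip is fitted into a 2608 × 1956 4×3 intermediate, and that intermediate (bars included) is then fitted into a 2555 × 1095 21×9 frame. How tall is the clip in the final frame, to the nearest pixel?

First fit — 3:2 into 2608×1956 spans the width: 2608.00 × 1738.67.
The 4×3 canvas is height-limited in 2555×1095, giving 1460.00 × 1095.00; scale factor 0.5598.
The clip scales with it: height 1738.67 × 0.5598 ≈ 973.33.

973 px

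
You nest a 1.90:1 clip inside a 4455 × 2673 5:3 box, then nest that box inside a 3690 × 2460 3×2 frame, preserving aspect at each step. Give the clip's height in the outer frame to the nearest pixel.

1.90:1 in 4455×2673: fills the width, so the clip is 4455.00 × 2344.74.
Second fit — the 5:3 canvas into 3690×2460 spans the width: 3690.00 × 2214.00 (×0.8283 from 4455×2673).
The clip scales with it: height 2344.74 × 0.8283 ≈ 1942.11.

1942 px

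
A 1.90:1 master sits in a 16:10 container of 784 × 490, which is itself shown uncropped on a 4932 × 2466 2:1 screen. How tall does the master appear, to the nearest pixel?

2077 px

First fit — 1.90:1 into 784×490 spans the width: 784.00 × 412.63.
The 16:10 canvas is height-limited in 4932×2466, giving 3945.60 × 2466.00; scale factor 5.0327.
So the master's height is 412.63 × 5.0327 ≈ 2076.63.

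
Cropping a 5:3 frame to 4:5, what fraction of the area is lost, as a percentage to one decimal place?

52.0%

Going from 5:3 to 4:5 means cutting width while keeping height.
(0.800)/(1.667) ≈ 0.480 of the area survives, leaving 52.00% discarded.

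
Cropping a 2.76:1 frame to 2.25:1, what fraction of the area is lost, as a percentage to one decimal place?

18.5%

The height stays; only width is cut (since 2.25:1 is narrower than 2.76:1).
Fraction kept = (2.250)/(2.760) ≈ 81.52%, so 18.48% is lost.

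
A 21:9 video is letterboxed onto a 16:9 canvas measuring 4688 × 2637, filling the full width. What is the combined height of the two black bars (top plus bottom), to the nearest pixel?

628 px

That makes the image 2009.14 px tall (4688 × 9/21).
2637 − 2009.14 = 627.86 px of bars.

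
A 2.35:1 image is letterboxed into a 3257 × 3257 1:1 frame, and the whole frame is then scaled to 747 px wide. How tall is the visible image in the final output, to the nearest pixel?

318 px

Fitted into 3257×3257, the image spans the width; its height is 3257 / 2.350 ≈ 1385.96 px.
Resizing to 747 px wide multiplies everything by 0.2294: 1385.96 → 317.87 px.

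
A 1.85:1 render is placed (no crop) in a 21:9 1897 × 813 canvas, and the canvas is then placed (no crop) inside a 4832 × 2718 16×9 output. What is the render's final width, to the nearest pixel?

Inside the 1897×813 canvas the render is height-limited at 1504.05 × 813.00.
The 21:9 canvas is width-limited in 4832×2718, giving 4832.00 × 2070.86; scale factor 2.5472.
So the render's width is 1504.05 × 2.5472 ≈ 3831.09.

3831 px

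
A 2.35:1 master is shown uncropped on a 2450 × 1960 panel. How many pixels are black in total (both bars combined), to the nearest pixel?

2247745 pixels

Since 2.350 > 1.250, the master is width-limited.
That makes the image 1042.5532 px tall (2450 / 2.350).
Black = 1960 − 1042.5532 = 917.4468 px.
Bar area = 917.4468 × 2450 ≈ 2247745 px.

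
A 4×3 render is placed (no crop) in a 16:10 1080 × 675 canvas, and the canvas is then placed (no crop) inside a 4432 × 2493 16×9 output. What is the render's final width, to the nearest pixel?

Inside the 1080×675 canvas the render is height-limited at 900.00 × 675.00.
16:10 in 4432×2493: fills the height, so the intermediate becomes 3988.80 × 2493.00 — a scale of ×3.6933.
Applying the same ×3.6933: 900.00 → 3324.00.

3324 px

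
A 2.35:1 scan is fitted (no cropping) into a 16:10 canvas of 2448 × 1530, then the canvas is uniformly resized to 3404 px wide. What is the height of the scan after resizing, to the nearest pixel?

Fitted into 2448×1530, the scan spans the width; its height is 2448 / 2.350 ≈ 1041.70 px.
Resizing to 3404 px wide multiplies everything by 1.3905: 1041.70 → 1448.51 px.

1449 px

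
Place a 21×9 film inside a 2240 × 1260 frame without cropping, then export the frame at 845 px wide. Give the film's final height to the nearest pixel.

362 px

At 2240×1260 the film is width-limited, so height = 2240 × 9/21 ≈ 960.00 px.
Scaling 2240 → 845 is ×0.3772, so the height becomes 960.00 × 0.3772 ≈ 362.14 px.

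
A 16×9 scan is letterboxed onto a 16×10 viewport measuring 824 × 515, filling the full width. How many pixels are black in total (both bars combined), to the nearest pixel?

Content height = 824 × 9/16 ≈ 463.5000 px.
Leftover height: 515 − 463.5000 = 51.5000 px.
Bar area = 51.5000 × 824 ≈ 42436 px.

42436 pixels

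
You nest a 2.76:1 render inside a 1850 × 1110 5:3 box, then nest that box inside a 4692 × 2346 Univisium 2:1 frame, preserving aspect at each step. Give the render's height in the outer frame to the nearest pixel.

First fit — 2.76:1 into 1850×1110 spans the width: 1850.00 × 670.29.
The 5:3 canvas is height-limited in 4692×2346, giving 3910.00 × 2346.00; scale factor 2.1135.
Applying the same ×2.1135: 670.29 → 1416.67.

1417 px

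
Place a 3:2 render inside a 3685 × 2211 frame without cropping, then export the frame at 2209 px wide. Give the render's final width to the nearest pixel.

Fitted into 3685×2211, the render spans the height; its width is 2211 × 3/2 ≈ 3316.50 px.
Scaling 3685 → 2209 is ×0.5995, so the width becomes 3316.50 × 0.5995 ≈ 1988.10 px.

1988 px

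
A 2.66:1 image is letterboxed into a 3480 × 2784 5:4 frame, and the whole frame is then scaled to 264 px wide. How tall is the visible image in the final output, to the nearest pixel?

In the 3480×2784 frame the image fills the width: height = 3480 / 2.660 ≈ 1308.27 px.
Scaling 3480 → 264 is ×0.0759, so the height becomes 1308.27 × 0.0759 ≈ 99.25 px.

99 px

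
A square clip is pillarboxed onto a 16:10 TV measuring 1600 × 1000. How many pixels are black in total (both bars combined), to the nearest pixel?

square is narrower than 16:10, so it spans the full height.
The clip is 1000 × 1/1 ≈ 1000.0000 px wide.
1600 − 1000.0000 = 600.0000 px of bars.
That's 600.0000 × 1000 ≈ 600000 black pixels.

600000 pixels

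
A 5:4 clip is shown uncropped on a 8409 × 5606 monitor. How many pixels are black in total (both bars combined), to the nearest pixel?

5:4 (1.250) < 3×2 (1.500), so the clip fills the height.
That makes the image 7007.5000 px wide (5606 × 5/4).
8409 − 7007.5000 = 1401.5000 px of bars.
That's 1401.5000 × 5606 ≈ 7856809 black pixels.

7856809 pixels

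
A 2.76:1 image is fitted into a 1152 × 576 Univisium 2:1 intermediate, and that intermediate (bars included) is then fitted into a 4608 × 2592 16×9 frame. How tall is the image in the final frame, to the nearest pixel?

2.76:1 in 1152×576: fills the width, so the image is 1152.00 × 417.39.
The Univisium 2:1 canvas is width-limited in 4608×2592, giving 4608.00 × 2304.00; scale factor 4.0000.
So the image's height is 417.39 × 4.0000 ≈ 1669.57.

1670 px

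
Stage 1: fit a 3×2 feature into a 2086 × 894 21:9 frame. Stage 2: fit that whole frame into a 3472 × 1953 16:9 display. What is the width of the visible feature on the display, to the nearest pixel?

2232 px

Inside the 2086×894 canvas the feature is height-limited at 1341.00 × 894.00.
Second fit — the 21:9 canvas into 3472×1953 spans the width: 3472.00 × 1488.00 (×1.6644 from 2086×894).
The feature scales with it: width 1341.00 × 1.6644 ≈ 2232.00.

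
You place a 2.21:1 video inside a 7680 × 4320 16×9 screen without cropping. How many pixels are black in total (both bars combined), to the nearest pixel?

6488731 pixels

2.21:1 (2.210) > 16×9 (1.778), so the video fills the width.
Content height = 7680 / 2.210 ≈ 3475.1131 px.
Leftover height: 4320 − 3475.1131 = 844.8869 px.
That's 844.8869 × 7680 ≈ 6488731 black pixels.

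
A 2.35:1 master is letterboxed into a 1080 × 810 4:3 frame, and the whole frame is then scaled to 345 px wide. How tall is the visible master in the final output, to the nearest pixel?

147 px

In the 1080×810 frame the master fills the width: height = 1080 / 2.350 ≈ 459.57 px.
The frame scales by 345/1080 = 0.3194; 459.57 × 0.3194 ≈ 146.81 px.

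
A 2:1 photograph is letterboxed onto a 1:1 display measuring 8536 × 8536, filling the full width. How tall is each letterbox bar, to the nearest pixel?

Content height = 8536 × 1/2 ≈ 4268.00 px.
Black = 8536 − 4268.00 = 4268.00 px, or 2134.00 per bar.

2134 px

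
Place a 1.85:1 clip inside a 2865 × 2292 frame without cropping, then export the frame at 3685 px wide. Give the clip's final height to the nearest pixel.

1992 px

At 2865×2292 the clip is width-limited, so height = 2865 / 1.850 ≈ 1548.65 px.
Scaling 2865 → 3685 is ×1.2862, so the height becomes 1548.65 × 1.2862 ≈ 1991.89 px.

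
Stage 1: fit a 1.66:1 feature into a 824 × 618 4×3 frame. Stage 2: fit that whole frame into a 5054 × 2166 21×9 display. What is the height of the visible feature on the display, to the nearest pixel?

1.66:1 in 824×618: fills the width, so the feature is 824.00 × 496.39.
The 4×3 canvas is height-limited in 5054×2166, giving 2888.00 × 2166.00; scale factor 3.5049.
The feature scales with it: height 496.39 × 3.5049 ≈ 1739.76.

1740 px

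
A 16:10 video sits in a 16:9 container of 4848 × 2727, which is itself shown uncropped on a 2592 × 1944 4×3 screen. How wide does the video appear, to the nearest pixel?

2333 px

16:10 in 4848×2727: fills the height, so the video is 4363.20 × 2727.00.
16:9 in 2592×1944: fills the width, so the intermediate becomes 2592.00 × 1458.00 — a scale of ×0.5347.
Applying the same ×0.5347: 4363.20 → 2332.80.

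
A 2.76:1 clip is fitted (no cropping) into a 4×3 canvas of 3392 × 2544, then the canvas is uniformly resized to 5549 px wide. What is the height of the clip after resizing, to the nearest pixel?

2011 px

In the 3392×2544 frame the clip fills the width: height = 3392 / 2.760 ≈ 1228.99 px.
Scaling 3392 → 5549 is ×1.6359, so the height becomes 1228.99 × 1.6359 ≈ 2010.51 px.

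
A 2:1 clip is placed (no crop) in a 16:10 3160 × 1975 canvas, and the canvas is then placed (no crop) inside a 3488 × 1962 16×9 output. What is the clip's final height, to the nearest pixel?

First fit — 2:1 into 3160×1975 spans the width: 3160.00 × 1580.00.
Second fit — the 16:10 canvas into 3488×1962 spans the height: 3139.20 × 1962.00 (×0.9934 from 3160×1975).
The clip scales with it: height 1580.00 × 0.9934 ≈ 1569.60.

1570 px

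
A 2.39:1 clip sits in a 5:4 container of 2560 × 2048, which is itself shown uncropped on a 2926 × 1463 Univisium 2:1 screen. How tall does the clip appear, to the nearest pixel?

Inside the 2560×2048 canvas the clip is width-limited at 2560.00 × 1071.13.
Second fit — the 5:4 canvas into 2926×1463 spans the height: 1828.75 × 1463.00 (×0.7144 from 2560×2048).
So the clip's height is 1071.13 × 0.7144 ≈ 765.17.

765 px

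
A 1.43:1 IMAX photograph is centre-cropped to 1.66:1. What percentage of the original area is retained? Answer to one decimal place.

86.1%

The width stays; only height is cut (since 1.66:1 is wider than 1.43:1 IMAX).
(1.430)/(1.660) ≈ 0.861 of the area survives.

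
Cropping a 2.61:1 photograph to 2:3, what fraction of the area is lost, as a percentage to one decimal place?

Going from 2.61:1 to 2:3 means cutting width while keeping height.
Fraction kept = (0.667)/(2.610) ≈ 25.54%, so 74.46% is lost.

74.5%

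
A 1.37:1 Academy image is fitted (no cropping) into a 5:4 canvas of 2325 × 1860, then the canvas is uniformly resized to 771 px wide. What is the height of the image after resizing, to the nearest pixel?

Fitted into 2325×1860, the image spans the width; its height is 2325 / 1.370 ≈ 1697.08 px.
Scaling 2325 → 771 is ×0.3316, so the height becomes 1697.08 × 0.3316 ≈ 562.77 px.

563 px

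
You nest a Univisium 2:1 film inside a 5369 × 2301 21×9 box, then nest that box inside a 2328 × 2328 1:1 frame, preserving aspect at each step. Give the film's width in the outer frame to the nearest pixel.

1995 px

Univisium 2:1 in 5369×2301: fills the height, so the film is 4602.00 × 2301.00.
The 21×9 canvas is width-limited in 2328×2328, giving 2328.00 × 997.71; scale factor 0.4336.
So the film's width is 4602.00 × 0.4336 ≈ 1995.43.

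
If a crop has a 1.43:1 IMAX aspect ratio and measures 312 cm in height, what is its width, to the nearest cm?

446 cm

Width = 312 × 1.430 = 446.16.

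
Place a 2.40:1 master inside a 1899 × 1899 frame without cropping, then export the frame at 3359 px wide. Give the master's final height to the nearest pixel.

1400 px

Fitted into 1899×1899, the master spans the width; its height is 1899 / 2.400 ≈ 791.25 px.
Scaling 1899 → 3359 is ×1.7688, so the height becomes 791.25 × 1.7688 ≈ 1399.58 px.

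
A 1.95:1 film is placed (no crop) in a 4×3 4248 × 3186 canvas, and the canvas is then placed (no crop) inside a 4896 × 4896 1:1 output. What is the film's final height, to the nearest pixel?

1.95:1 in 4248×3186: fills the width, so the film is 4248.00 × 2178.46.
4×3 in 4896×4896: fills the width, so the intermediate becomes 4896.00 × 3672.00 — a scale of ×1.1525.
So the film's height is 2178.46 × 1.1525 ≈ 2510.77.

2511 px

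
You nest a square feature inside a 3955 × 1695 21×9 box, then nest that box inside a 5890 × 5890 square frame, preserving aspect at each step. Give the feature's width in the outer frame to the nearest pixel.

2524 px

Inside the 3955×1695 canvas the feature is height-limited at 1695.00 × 1695.00.
The 21×9 canvas is width-limited in 5890×5890, giving 5890.00 × 2524.29; scale factor 1.4893.
The feature scales with it: width 1695.00 × 1.4893 ≈ 2524.29.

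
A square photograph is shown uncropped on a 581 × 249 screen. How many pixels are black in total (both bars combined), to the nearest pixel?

square (1.000) < 21:9 (2.333), so the photograph fills the height.
That makes the image 249.0000 px wide (249 × 1/1).
Black = 581 − 249.0000 = 332.0000 px.
Bar area = 332.0000 × 249 ≈ 82668 px.

82668 pixels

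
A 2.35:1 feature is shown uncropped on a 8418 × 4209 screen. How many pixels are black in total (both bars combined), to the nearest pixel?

5277011 pixels

2.35:1 (2.350) > Univisium 2:1 (2.000), so the feature fills the width.
The feature is 8418 / 2.350 ≈ 3582.1277 px tall.
Black = 4209 − 3582.1277 = 626.8723 px.
That's 626.8723 × 8418 ≈ 5277011 black pixels.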